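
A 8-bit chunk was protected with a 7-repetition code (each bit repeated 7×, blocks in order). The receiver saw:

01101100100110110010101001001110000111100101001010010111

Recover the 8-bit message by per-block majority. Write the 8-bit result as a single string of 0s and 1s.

10100101

Block 1 (0110110): 4 ones → 1
Block 2 (0100110): 3 ones → 0
Block 3 (1100101): 4 ones → 1
Block 4 (0100100): 2 ones → 0
Block 5 (1110000): 3 ones → 0
Block 6 (1111001): 5 ones → 1
Block 7 (0100101): 3 ones → 0
Block 8 (0010111): 4 ones → 1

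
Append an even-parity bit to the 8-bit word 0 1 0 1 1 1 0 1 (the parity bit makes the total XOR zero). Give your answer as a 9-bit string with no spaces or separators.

010111011

XOR of the 8 data bits: 0⊕1⊕0⊕1⊕1⊕1⊕0⊕1 = 1
Parity bit = 1 (so all 9 bits XOR to 0).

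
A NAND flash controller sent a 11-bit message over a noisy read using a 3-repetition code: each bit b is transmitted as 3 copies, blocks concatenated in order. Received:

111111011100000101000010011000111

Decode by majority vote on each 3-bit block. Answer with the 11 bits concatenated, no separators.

11100100101

Block 1 (111): 3 ones → 1
Block 2 (111): 3 ones → 1
Block 3 (011): 2 ones → 1
Block 4 (100): 1 one → 0
Block 5 (000): 0 ones → 0
Block 6 (101): 2 ones → 1
Block 7 (000): 0 ones → 0
Block 8 (010): 1 one → 0
Block 9 (011): 2 ones → 1
Block 10 (000): 0 ones → 0
Block 11 (111): 3 ones → 1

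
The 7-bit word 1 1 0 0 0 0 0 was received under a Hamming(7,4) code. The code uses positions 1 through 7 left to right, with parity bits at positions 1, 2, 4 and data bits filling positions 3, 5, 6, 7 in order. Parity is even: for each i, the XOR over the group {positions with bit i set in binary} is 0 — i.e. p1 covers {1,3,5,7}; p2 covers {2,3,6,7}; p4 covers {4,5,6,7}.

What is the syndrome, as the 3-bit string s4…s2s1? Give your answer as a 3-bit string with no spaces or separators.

011

s1 (pos 1,3,5,7): 1⊕0⊕0⊕0 = 1
s2 (pos 2,3,6,7): 1⊕0⊕0⊕0 = 1
s4 (pos 4,5,6,7): 0⊕0⊕0⊕0 = 0
Syndrome s4…s1 = 011 → error at position 3.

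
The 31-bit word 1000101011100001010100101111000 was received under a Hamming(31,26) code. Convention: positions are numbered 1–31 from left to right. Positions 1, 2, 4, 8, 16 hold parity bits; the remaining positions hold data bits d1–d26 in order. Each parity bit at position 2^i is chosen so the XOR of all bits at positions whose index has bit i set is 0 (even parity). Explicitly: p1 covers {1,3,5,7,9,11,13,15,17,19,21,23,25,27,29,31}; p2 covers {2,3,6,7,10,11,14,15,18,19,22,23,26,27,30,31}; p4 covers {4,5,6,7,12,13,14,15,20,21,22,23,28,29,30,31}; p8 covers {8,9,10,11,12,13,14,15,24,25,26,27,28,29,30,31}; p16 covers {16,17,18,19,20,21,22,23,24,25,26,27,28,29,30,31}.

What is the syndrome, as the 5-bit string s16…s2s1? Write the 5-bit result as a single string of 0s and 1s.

01110

s1 (pos 1,3,5,7,9,11,13,15,17,19,21,23,25,27,29,31): 1⊕0⊕1⊕1⊕1⊕1⊕0⊕0⊕0⊕0⊕0⊕1⊕1⊕1⊕0⊕0 = 0
s2 (pos 2,3,6,7,10,11,14,15,18,19,22,23,26,27,30,31): 0⊕0⊕0⊕1⊕1⊕1⊕0⊕0⊕1⊕0⊕0⊕1⊕1⊕1⊕0⊕0 = 1
s4 (pos 4,5,6,7,12,13,14,15,20,21,22,23,28,29,30,31): 0⊕1⊕0⊕1⊕0⊕0⊕0⊕0⊕1⊕0⊕0⊕1⊕1⊕0⊕0⊕0 = 1
s8 (pos 8,9,10,11,12,13,14,15,24,25,26,27,28,29,30,31): 0⊕1⊕1⊕1⊕0⊕0⊕0⊕0⊕0⊕1⊕1⊕1⊕1⊕0⊕0⊕0 = 1
s16 (pos 16,17,18,19,20,21,22,23,24,25,26,27,28,29,30,31): 1⊕0⊕1⊕0⊕1⊕0⊕0⊕1⊕0⊕1⊕1⊕1⊕1⊕0⊕0⊕0 = 0
Syndrome s16…s1 = 01110 → error at position 14.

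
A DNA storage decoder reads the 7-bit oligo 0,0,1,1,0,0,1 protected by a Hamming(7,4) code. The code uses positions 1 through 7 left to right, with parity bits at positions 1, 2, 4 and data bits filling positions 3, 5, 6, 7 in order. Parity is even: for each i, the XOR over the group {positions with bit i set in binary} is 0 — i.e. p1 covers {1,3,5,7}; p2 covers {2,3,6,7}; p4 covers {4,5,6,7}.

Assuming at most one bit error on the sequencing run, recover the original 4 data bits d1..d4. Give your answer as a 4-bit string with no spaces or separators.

s1 (pos 1,3,5,7): 0⊕1⊕0⊕1 = 0
s2 (pos 2,3,6,7): 0⊕1⊕0⊕1 = 0
s4 (pos 4,5,6,7): 1⊕0⊕0⊕1 = 0
Syndrome s4…s1 = 000 → no error.
Read data bits from positions 3,5,6,7: 1001

1001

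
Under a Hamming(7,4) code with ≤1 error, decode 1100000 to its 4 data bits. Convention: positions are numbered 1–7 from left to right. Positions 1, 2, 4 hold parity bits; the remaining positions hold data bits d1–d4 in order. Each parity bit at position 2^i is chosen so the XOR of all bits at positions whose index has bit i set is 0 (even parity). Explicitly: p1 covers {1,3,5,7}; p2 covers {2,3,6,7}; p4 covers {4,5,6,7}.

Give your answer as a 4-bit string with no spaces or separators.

1000

s1 (pos 1,3,5,7): 1⊕0⊕0⊕0 = 1
s2 (pos 2,3,6,7): 1⊕0⊕0⊕0 = 1
s4 (pos 4,5,6,7): 0⊕0⊕0⊕0 = 0
Syndrome s4…s1 = 011 → error at position 3.
Flip position 3: 1100000 → 1110000
Read data bits from positions 3,5,6,7: 1000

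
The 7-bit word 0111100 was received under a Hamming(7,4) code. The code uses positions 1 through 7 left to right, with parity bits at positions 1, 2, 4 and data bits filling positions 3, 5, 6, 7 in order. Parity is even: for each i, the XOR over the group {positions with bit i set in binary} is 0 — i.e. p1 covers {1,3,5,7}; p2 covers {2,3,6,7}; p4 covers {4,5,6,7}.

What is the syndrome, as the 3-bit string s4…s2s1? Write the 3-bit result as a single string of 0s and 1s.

000

s1 (pos 1,3,5,7): 0⊕1⊕1⊕0 = 0
s2 (pos 2,3,6,7): 1⊕1⊕0⊕0 = 0
s4 (pos 4,5,6,7): 1⊕1⊕0⊕0 = 0
Syndrome s4…s1 = 000 → no error.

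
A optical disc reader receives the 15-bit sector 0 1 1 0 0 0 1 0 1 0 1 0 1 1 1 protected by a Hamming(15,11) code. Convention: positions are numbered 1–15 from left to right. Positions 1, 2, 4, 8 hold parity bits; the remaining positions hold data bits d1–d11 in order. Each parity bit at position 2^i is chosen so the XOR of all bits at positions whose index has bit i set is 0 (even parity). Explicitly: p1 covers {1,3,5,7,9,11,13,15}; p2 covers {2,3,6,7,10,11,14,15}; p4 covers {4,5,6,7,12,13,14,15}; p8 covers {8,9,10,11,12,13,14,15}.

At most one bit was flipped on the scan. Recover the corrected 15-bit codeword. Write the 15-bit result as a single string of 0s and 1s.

s1 (pos 1,3,5,7,9,11,13,15): 0⊕1⊕0⊕1⊕1⊕1⊕1⊕1 = 0
s2 (pos 2,3,6,7,10,11,14,15): 1⊕1⊕0⊕1⊕0⊕1⊕1⊕1 = 0
s4 (pos 4,5,6,7,12,13,14,15): 0⊕0⊕0⊕1⊕0⊕1⊕1⊕1 = 0
s8 (pos 8,9,10,11,12,13,14,15): 0⊕1⊕0⊕1⊕0⊕1⊕1⊕1 = 1
Syndrome s8…s1 = 1000 → error at position 8.
Flip position 8: 011000101010111 → 011000111010111

011000111010111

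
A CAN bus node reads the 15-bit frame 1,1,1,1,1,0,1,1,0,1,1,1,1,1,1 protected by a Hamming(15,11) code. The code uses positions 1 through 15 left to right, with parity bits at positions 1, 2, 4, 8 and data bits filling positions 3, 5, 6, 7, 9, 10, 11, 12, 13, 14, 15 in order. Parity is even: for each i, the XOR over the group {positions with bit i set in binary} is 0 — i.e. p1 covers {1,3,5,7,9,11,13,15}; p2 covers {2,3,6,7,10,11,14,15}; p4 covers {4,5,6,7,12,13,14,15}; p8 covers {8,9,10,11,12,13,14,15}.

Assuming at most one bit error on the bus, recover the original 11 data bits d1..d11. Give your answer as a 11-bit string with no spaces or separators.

s1 (pos 1,3,5,7,9,11,13,15): 1⊕1⊕1⊕1⊕0⊕1⊕1⊕1 = 1
s2 (pos 2,3,6,7,10,11,14,15): 1⊕1⊕0⊕1⊕1⊕1⊕1⊕1 = 1
s4 (pos 4,5,6,7,12,13,14,15): 1⊕1⊕0⊕1⊕1⊕1⊕1⊕1 = 1
s8 (pos 8,9,10,11,12,13,14,15): 1⊕0⊕1⊕1⊕1⊕1⊕1⊕1 = 1
Syndrome s8…s1 = 1111 → error at position 15.
Flip position 15: 111110110111111 → 111110110111110
Read data bits from positions 3,5,6,7,9,10,11,12,13,14,15: 11010111110

11010111110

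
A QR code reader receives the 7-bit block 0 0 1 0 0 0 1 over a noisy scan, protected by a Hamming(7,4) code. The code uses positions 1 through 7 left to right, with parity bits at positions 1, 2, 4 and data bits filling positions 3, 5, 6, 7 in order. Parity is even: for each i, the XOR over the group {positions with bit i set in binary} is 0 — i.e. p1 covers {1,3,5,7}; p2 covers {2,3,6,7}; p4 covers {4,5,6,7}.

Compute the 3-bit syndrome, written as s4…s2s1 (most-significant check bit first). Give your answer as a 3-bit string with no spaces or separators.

s1 (pos 1,3,5,7): 0⊕1⊕0⊕1 = 0
s2 (pos 2,3,6,7): 0⊕1⊕0⊕1 = 0
s4 (pos 4,5,6,7): 0⊕0⊕0⊕1 = 1
Syndrome s4…s1 = 100 → error at position 4.

100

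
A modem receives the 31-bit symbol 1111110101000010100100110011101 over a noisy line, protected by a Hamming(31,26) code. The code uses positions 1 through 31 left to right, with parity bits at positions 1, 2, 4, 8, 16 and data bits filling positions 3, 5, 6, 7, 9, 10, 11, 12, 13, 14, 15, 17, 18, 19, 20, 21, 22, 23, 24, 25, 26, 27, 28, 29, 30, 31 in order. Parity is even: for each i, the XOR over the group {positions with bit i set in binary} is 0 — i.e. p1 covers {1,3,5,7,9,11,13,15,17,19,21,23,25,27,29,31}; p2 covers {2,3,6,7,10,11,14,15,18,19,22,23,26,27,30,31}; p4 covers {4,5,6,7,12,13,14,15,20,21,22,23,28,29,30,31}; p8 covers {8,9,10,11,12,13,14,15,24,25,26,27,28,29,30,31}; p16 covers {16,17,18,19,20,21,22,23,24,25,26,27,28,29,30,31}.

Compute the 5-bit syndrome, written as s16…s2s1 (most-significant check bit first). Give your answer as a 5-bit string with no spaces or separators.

s1 (pos 1,3,5,7,9,11,13,15,17,19,21,23,25,27,29,31): 1⊕1⊕1⊕0⊕0⊕0⊕0⊕1⊕1⊕0⊕0⊕1⊕0⊕1⊕1⊕1 = 1
s2 (pos 2,3,6,7,10,11,14,15,18,19,22,23,26,27,30,31): 1⊕1⊕1⊕0⊕1⊕0⊕0⊕1⊕0⊕0⊕0⊕1⊕0⊕1⊕0⊕1 = 0
s4 (pos 4,5,6,7,12,13,14,15,20,21,22,23,28,29,30,31): 1⊕1⊕1⊕0⊕0⊕0⊕0⊕1⊕1⊕0⊕0⊕1⊕1⊕1⊕0⊕1 = 1
s8 (pos 8,9,10,11,12,13,14,15,24,25,26,27,28,29,30,31): 1⊕0⊕1⊕0⊕0⊕0⊕0⊕1⊕1⊕0⊕0⊕1⊕1⊕1⊕0⊕1 = 0
s16 (pos 16,17,18,19,20,21,22,23,24,25,26,27,28,29,30,31): 0⊕1⊕0⊕0⊕1⊕0⊕0⊕1⊕1⊕0⊕0⊕1⊕1⊕1⊕0⊕1 = 0
Syndrome s16…s1 = 00101 → error at position 5.

00101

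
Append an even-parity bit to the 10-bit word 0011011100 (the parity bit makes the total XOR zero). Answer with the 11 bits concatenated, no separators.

XOR of the 10 data bits: 0⊕0⊕1⊕1⊕0⊕1⊕1⊕1⊕0⊕0 = 1
Parity bit = 1 (so all 11 bits XOR to 0).

00110111001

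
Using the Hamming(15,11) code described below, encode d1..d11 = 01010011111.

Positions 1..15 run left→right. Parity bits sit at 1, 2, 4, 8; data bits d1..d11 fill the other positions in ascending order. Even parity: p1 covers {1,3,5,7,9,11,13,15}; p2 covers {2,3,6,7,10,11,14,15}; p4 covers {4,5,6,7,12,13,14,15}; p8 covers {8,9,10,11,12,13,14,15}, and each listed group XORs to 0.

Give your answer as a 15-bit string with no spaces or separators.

Place data at non-parity positions: p1 p2 0 p4 1 0 1 p8 0 0 1 1 1 1 1
p1 (pos 1,3,5,7,9,11,13,15): XOR of data positions = 0⊕1⊕1⊕0⊕1⊕1⊕1 = 1
p2 (pos 2,3,6,7,10,11,14,15): XOR of data positions = 0⊕0⊕1⊕0⊕1⊕1⊕1 = 0
p4 (pos 4,5,6,7,12,13,14,15): XOR of data positions = 1⊕0⊕1⊕1⊕1⊕1⊕1 = 0
p8 (pos 8,9,10,11,12,13,14,15): XOR of data positions = 0⊕0⊕1⊕1⊕1⊕1⊕1 = 1
Codeword: 100010110011111

100010110011111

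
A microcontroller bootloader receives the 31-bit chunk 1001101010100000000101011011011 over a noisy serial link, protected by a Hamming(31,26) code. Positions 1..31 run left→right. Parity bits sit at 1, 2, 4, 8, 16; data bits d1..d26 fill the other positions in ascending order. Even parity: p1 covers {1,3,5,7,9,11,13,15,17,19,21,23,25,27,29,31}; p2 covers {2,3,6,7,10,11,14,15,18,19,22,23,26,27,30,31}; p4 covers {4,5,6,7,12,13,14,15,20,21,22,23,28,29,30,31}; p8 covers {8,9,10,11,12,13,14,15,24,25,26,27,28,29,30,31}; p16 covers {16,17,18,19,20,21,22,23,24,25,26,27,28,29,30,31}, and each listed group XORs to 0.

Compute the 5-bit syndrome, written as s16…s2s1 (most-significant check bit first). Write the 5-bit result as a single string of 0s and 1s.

s1 (pos 1,3,5,7,9,11,13,15,17,19,21,23,25,27,29,31): 1⊕0⊕1⊕1⊕1⊕1⊕0⊕0⊕0⊕0⊕0⊕0⊕1⊕1⊕0⊕1 = 0
s2 (pos 2,3,6,7,10,11,14,15,18,19,22,23,26,27,30,31): 0⊕0⊕0⊕1⊕0⊕1⊕0⊕0⊕0⊕0⊕1⊕0⊕0⊕1⊕1⊕1 = 0
s4 (pos 4,5,6,7,12,13,14,15,20,21,22,23,28,29,30,31): 1⊕1⊕0⊕1⊕0⊕0⊕0⊕0⊕1⊕0⊕1⊕0⊕1⊕0⊕1⊕1 = 0
s8 (pos 8,9,10,11,12,13,14,15,24,25,26,27,28,29,30,31): 0⊕1⊕0⊕1⊕0⊕0⊕0⊕0⊕1⊕1⊕0⊕1⊕1⊕0⊕1⊕1 = 0
s16 (pos 16,17,18,19,20,21,22,23,24,25,26,27,28,29,30,31): 0⊕0⊕0⊕0⊕1⊕0⊕1⊕0⊕1⊕1⊕0⊕1⊕1⊕0⊕1⊕1 = 0
Syndrome s16…s1 = 00000 → no error.

00000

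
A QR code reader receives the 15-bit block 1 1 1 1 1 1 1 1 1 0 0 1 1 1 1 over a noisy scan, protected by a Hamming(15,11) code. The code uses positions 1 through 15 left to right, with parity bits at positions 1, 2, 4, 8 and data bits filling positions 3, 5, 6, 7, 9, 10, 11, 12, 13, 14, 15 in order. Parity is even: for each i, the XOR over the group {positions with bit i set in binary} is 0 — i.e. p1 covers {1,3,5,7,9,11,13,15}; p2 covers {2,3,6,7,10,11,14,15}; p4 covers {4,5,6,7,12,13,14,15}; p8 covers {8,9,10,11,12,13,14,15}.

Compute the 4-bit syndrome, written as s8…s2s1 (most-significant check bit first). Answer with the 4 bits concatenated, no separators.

s1 (pos 1,3,5,7,9,11,13,15): 1⊕1⊕1⊕1⊕1⊕0⊕1⊕1 = 1
s2 (pos 2,3,6,7,10,11,14,15): 1⊕1⊕1⊕1⊕0⊕0⊕1⊕1 = 0
s4 (pos 4,5,6,7,12,13,14,15): 1⊕1⊕1⊕1⊕1⊕1⊕1⊕1 = 0
s8 (pos 8,9,10,11,12,13,14,15): 1⊕1⊕0⊕0⊕1⊕1⊕1⊕1 = 0
Syndrome s8…s1 = 0001 → error at position 1.

0001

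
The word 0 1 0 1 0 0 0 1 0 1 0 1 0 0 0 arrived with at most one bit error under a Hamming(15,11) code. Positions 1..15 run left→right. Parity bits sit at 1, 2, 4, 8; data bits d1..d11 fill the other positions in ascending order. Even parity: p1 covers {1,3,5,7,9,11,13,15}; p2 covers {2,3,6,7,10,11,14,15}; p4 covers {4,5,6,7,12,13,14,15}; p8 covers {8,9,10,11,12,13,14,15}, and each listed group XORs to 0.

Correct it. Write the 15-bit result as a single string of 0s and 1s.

s1 (pos 1,3,5,7,9,11,13,15): 0⊕0⊕0⊕0⊕0⊕0⊕0⊕0 = 0
s2 (pos 2,3,6,7,10,11,14,15): 1⊕0⊕0⊕0⊕1⊕0⊕0⊕0 = 0
s4 (pos 4,5,6,7,12,13,14,15): 1⊕0⊕0⊕0⊕1⊕0⊕0⊕0 = 0
s8 (pos 8,9,10,11,12,13,14,15): 1⊕0⊕1⊕0⊕1⊕0⊕0⊕0 = 1
Syndrome s8…s1 = 1000 → error at position 8.
Flip position 8: 010100010101000 → 010100000101000

010100000101000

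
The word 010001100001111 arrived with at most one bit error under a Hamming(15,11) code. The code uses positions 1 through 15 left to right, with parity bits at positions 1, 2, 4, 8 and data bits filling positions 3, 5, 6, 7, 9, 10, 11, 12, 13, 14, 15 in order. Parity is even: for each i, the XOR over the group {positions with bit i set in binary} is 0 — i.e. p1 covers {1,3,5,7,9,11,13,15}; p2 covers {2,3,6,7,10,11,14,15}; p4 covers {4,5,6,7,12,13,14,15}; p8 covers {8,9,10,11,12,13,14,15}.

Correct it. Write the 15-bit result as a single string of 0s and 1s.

011001100001111

s1 (pos 1,3,5,7,9,11,13,15): 0⊕0⊕0⊕1⊕0⊕0⊕1⊕1 = 1
s2 (pos 2,3,6,7,10,11,14,15): 1⊕0⊕1⊕1⊕0⊕0⊕1⊕1 = 1
s4 (pos 4,5,6,7,12,13,14,15): 0⊕0⊕1⊕1⊕1⊕1⊕1⊕1 = 0
s8 (pos 8,9,10,11,12,13,14,15): 0⊕0⊕0⊕0⊕1⊕1⊕1⊕1 = 0
Syndrome s8…s1 = 0011 → error at position 3.
Flip position 3: 010001100001111 → 011001100001111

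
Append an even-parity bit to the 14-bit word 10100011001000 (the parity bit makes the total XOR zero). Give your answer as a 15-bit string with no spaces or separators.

XOR of the 14 data bits: 1⊕0⊕1⊕0⊕0⊕0⊕1⊕1⊕0⊕0⊕1⊕0⊕0⊕0 = 1
Parity bit = 1 (so all 15 bits XOR to 0).

101000110010001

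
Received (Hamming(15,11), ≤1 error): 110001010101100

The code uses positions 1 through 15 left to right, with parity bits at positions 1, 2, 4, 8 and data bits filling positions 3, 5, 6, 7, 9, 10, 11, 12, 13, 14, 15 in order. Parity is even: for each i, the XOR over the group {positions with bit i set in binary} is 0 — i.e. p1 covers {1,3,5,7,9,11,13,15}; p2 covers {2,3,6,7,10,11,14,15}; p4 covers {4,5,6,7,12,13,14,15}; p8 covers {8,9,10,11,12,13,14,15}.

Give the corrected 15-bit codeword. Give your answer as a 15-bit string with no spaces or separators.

110000010101100

s1 (pos 1,3,5,7,9,11,13,15): 1⊕0⊕0⊕0⊕0⊕0⊕1⊕0 = 0
s2 (pos 2,3,6,7,10,11,14,15): 1⊕0⊕1⊕0⊕1⊕0⊕0⊕0 = 1
s4 (pos 4,5,6,7,12,13,14,15): 0⊕0⊕1⊕0⊕1⊕1⊕0⊕0 = 1
s8 (pos 8,9,10,11,12,13,14,15): 1⊕0⊕1⊕0⊕1⊕1⊕0⊕0 = 0
Syndrome s8…s1 = 0110 → error at position 6.
Flip position 6: 110001010101100 → 110000010101100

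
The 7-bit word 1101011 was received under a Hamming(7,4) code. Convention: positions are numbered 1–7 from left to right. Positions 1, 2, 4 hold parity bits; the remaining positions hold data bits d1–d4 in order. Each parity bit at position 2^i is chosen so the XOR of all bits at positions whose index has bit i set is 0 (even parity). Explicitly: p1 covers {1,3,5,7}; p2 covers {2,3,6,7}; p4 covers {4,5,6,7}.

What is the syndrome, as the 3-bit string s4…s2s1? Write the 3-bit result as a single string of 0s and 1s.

s1 (pos 1,3,5,7): 1⊕0⊕0⊕1 = 0
s2 (pos 2,3,6,7): 1⊕0⊕1⊕1 = 1
s4 (pos 4,5,6,7): 1⊕0⊕1⊕1 = 1
Syndrome s4…s1 = 110 → error at position 6.

110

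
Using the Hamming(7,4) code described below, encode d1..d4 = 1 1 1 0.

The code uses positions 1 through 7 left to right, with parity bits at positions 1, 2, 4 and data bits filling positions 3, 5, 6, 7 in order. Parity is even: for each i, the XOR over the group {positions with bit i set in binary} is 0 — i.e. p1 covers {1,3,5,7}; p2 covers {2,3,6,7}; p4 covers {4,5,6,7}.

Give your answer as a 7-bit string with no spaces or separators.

0010110

Place data at non-parity positions: p1 p2 1 p4 1 1 0
p1 (pos 1,3,5,7): XOR of data positions = 1⊕1⊕0 = 0
p2 (pos 2,3,6,7): XOR of data positions = 1⊕1⊕0 = 0
p4 (pos 4,5,6,7): XOR of data positions = 1⊕1⊕0 = 0
Codeword: 0010110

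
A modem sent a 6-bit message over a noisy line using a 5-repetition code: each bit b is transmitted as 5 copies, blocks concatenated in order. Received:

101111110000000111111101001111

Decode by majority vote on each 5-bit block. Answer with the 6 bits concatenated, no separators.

110111

Block 1 (10111): 4 ones → 1
Block 2 (11100): 3 ones → 1
Block 3 (00000): 0 ones → 0
Block 4 (11111): 5 ones → 1
Block 5 (11010): 3 ones → 1
Block 6 (01111): 4 ones → 1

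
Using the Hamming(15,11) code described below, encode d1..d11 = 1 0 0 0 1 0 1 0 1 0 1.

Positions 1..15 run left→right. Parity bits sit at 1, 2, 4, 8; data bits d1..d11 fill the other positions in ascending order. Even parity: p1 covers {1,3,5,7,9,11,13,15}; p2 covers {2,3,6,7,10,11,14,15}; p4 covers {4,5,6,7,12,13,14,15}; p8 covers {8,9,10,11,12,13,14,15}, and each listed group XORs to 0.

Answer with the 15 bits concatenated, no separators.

111000001010101

Place data at non-parity positions: p1 p2 1 p4 0 0 0 p8 1 0 1 0 1 0 1
p1 (pos 1,3,5,7,9,11,13,15): XOR of data positions = 1⊕0⊕0⊕1⊕1⊕1⊕1 = 1
p2 (pos 2,3,6,7,10,11,14,15): XOR of data positions = 1⊕0⊕0⊕0⊕1⊕0⊕1 = 1
p4 (pos 4,5,6,7,12,13,14,15): XOR of data positions = 0⊕0⊕0⊕0⊕1⊕0⊕1 = 0
p8 (pos 8,9,10,11,12,13,14,15): XOR of data positions = 1⊕0⊕1⊕0⊕1⊕0⊕1 = 0
Codeword: 111000001010101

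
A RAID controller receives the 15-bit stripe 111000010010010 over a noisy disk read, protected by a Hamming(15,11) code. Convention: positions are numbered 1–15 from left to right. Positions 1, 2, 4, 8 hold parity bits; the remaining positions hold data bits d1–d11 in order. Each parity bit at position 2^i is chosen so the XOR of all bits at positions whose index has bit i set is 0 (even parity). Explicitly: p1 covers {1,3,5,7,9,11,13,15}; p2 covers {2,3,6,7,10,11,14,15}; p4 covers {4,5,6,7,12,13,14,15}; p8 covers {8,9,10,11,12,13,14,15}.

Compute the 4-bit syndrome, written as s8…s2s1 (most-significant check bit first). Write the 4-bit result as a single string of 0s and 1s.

s1 (pos 1,3,5,7,9,11,13,15): 1⊕1⊕0⊕0⊕0⊕1⊕0⊕0 = 1
s2 (pos 2,3,6,7,10,11,14,15): 1⊕1⊕0⊕0⊕0⊕1⊕1⊕0 = 0
s4 (pos 4,5,6,7,12,13,14,15): 0⊕0⊕0⊕0⊕0⊕0⊕1⊕0 = 1
s8 (pos 8,9,10,11,12,13,14,15): 1⊕0⊕0⊕1⊕0⊕0⊕1⊕0 = 1
Syndrome s8…s1 = 1101 → error at position 13.

1101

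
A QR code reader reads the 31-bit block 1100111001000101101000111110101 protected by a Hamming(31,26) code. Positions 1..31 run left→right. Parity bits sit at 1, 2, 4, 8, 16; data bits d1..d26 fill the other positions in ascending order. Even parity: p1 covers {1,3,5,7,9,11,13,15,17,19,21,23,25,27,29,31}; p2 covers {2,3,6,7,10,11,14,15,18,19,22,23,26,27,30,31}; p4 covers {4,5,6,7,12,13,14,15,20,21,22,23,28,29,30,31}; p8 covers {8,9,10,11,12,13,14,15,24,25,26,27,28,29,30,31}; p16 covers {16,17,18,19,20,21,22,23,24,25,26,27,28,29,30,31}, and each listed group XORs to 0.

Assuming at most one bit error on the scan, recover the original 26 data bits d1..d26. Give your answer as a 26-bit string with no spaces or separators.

01110100010101000111110101

s1 (pos 1,3,5,7,9,11,13,15,17,19,21,23,25,27,29,31): 1⊕0⊕1⊕1⊕0⊕0⊕0⊕0⊕1⊕1⊕0⊕1⊕1⊕1⊕1⊕1 = 0
s2 (pos 2,3,6,7,10,11,14,15,18,19,22,23,26,27,30,31): 1⊕0⊕1⊕1⊕1⊕0⊕1⊕0⊕0⊕1⊕0⊕1⊕1⊕1⊕0⊕1 = 0
s4 (pos 4,5,6,7,12,13,14,15,20,21,22,23,28,29,30,31): 0⊕1⊕1⊕1⊕0⊕0⊕1⊕0⊕0⊕0⊕0⊕1⊕0⊕1⊕0⊕1 = 1
s8 (pos 8,9,10,11,12,13,14,15,24,25,26,27,28,29,30,31): 0⊕0⊕1⊕0⊕0⊕0⊕1⊕0⊕1⊕1⊕1⊕1⊕0⊕1⊕0⊕1 = 0
s16 (pos 16,17,18,19,20,21,22,23,24,25,26,27,28,29,30,31): 1⊕1⊕0⊕1⊕0⊕0⊕0⊕1⊕1⊕1⊕1⊕1⊕0⊕1⊕0⊕1 = 0
Syndrome s16…s1 = 00100 → error at position 4.
Flip position 4: 1100111001000101101000111110101 → 1101111001000101101000111110101
Read data bits from positions 3,5,6,7,9,10,11,12,13,14,15,17,18,19,20,21,22,23,24,25,26,27,28,29,30,31: 01110100010101000111110101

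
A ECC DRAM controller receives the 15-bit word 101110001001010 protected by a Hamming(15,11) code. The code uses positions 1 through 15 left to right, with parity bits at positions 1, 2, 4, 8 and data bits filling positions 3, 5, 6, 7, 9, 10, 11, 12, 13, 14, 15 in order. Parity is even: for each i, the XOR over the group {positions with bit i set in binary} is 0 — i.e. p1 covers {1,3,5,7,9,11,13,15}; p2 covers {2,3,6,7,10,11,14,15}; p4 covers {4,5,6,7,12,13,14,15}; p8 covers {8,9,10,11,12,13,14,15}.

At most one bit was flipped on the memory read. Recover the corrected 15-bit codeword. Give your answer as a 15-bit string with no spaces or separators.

s1 (pos 1,3,5,7,9,11,13,15): 1⊕1⊕1⊕0⊕1⊕0⊕0⊕0 = 0
s2 (pos 2,3,6,7,10,11,14,15): 0⊕1⊕0⊕0⊕0⊕0⊕1⊕0 = 0
s4 (pos 4,5,6,7,12,13,14,15): 1⊕1⊕0⊕0⊕1⊕0⊕1⊕0 = 0
s8 (pos 8,9,10,11,12,13,14,15): 0⊕1⊕0⊕0⊕1⊕0⊕1⊕0 = 1
Syndrome s8…s1 = 1000 → error at position 8.
Flip position 8: 101110001001010 → 101110011001010

101110011001010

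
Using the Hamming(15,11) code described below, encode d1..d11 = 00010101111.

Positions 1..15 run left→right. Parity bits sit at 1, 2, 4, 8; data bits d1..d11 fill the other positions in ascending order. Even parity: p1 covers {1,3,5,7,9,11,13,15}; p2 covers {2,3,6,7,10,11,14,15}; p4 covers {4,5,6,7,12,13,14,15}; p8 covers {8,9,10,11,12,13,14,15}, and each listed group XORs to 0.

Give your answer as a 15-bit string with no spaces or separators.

Place data at non-parity positions: p1 p2 0 p4 0 0 1 p8 0 1 0 1 1 1 1
p1 (pos 1,3,5,7,9,11,13,15): XOR of data positions = 0⊕0⊕1⊕0⊕0⊕1⊕1 = 1
p2 (pos 2,3,6,7,10,11,14,15): XOR of data positions = 0⊕0⊕1⊕1⊕0⊕1⊕1 = 0
p4 (pos 4,5,6,7,12,13,14,15): XOR of data positions = 0⊕0⊕1⊕1⊕1⊕1⊕1 = 1
p8 (pos 8,9,10,11,12,13,14,15): XOR of data positions = 0⊕1⊕0⊕1⊕1⊕1⊕1 = 1
Codeword: 100100110101111

100100110101111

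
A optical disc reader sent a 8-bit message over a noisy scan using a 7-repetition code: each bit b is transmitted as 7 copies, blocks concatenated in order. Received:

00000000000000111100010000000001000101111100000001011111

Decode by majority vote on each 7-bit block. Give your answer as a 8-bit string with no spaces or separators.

00100101

Block 1 (0000000): 0 ones → 0
Block 2 (0000000): 0 ones → 0
Block 3 (1111000): 4 ones → 1
Block 4 (1000000): 1 one → 0
Block 5 (0001000): 1 one → 0
Block 6 (1011111): 6 ones → 1
Block 7 (0000000): 0 ones → 0
Block 8 (1011111): 6 ones → 1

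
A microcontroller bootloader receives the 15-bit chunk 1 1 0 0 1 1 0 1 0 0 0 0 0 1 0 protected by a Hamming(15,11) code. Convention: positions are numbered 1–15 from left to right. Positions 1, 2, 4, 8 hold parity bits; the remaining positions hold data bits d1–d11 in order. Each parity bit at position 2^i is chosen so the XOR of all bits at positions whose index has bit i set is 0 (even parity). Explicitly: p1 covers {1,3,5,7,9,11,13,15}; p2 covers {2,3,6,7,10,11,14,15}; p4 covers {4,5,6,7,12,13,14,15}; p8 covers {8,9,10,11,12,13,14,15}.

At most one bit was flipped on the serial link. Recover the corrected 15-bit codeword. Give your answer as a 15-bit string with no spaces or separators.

110010010000010

s1 (pos 1,3,5,7,9,11,13,15): 1⊕0⊕1⊕0⊕0⊕0⊕0⊕0 = 0
s2 (pos 2,3,6,7,10,11,14,15): 1⊕0⊕1⊕0⊕0⊕0⊕1⊕0 = 1
s4 (pos 4,5,6,7,12,13,14,15): 0⊕1⊕1⊕0⊕0⊕0⊕1⊕0 = 1
s8 (pos 8,9,10,11,12,13,14,15): 1⊕0⊕0⊕0⊕0⊕0⊕1⊕0 = 0
Syndrome s8…s1 = 0110 → error at position 6.
Flip position 6: 110011010000010 → 110010010000010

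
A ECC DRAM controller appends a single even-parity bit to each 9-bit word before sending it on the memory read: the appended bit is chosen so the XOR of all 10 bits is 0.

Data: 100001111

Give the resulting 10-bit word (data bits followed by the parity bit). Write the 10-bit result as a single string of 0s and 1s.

1000011111

XOR of the 9 data bits: 1⊕0⊕0⊕0⊕0⊕1⊕1⊕1⊕1 = 1
Parity bit = 1 (so all 10 bits XOR to 0).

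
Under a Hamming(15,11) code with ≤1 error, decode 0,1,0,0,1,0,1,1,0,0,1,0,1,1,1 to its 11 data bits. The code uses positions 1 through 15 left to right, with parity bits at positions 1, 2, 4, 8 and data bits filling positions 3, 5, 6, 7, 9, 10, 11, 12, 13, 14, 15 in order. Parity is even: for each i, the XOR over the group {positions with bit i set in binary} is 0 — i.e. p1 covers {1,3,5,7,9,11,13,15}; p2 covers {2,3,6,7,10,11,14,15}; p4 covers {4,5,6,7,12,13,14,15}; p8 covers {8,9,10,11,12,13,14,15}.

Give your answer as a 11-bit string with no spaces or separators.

s1 (pos 1,3,5,7,9,11,13,15): 0⊕0⊕1⊕1⊕0⊕1⊕1⊕1 = 1
s2 (pos 2,3,6,7,10,11,14,15): 1⊕0⊕0⊕1⊕0⊕1⊕1⊕1 = 1
s4 (pos 4,5,6,7,12,13,14,15): 0⊕1⊕0⊕1⊕0⊕1⊕1⊕1 = 1
s8 (pos 8,9,10,11,12,13,14,15): 1⊕0⊕0⊕1⊕0⊕1⊕1⊕1 = 1
Syndrome s8…s1 = 1111 → error at position 15.
Flip position 15: 010010110010111 → 010010110010110
Read data bits from positions 3,5,6,7,9,10,11,12,13,14,15: 01010010110

01010010110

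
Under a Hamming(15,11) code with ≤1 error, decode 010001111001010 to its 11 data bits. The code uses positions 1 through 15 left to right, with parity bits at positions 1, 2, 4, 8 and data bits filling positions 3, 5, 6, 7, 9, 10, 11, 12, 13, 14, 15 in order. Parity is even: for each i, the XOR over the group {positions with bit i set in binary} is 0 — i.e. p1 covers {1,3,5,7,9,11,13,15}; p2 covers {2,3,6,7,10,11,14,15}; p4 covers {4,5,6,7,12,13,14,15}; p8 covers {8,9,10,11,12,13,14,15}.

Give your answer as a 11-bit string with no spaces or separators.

00111001010

s1 (pos 1,3,5,7,9,11,13,15): 0⊕0⊕0⊕1⊕1⊕0⊕0⊕0 = 0
s2 (pos 2,3,6,7,10,11,14,15): 1⊕0⊕1⊕1⊕0⊕0⊕1⊕0 = 0
s4 (pos 4,5,6,7,12,13,14,15): 0⊕0⊕1⊕1⊕1⊕0⊕1⊕0 = 0
s8 (pos 8,9,10,11,12,13,14,15): 1⊕1⊕0⊕0⊕1⊕0⊕1⊕0 = 0
Syndrome s8…s1 = 0000 → no error.
Read data bits from positions 3,5,6,7,9,10,11,12,13,14,15: 00111001010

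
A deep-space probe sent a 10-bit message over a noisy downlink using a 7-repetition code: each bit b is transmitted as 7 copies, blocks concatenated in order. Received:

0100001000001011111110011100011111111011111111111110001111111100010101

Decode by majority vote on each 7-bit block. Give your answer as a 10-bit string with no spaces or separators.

Block 1 (0100001): 2 ones → 0
Block 2 (0000010): 1 one → 0
Block 3 (1111111): 7 ones → 1
Block 4 (0011100): 3 ones → 0
Block 5 (0111111): 6 ones → 1
Block 6 (1101111): 6 ones → 1
Block 7 (1111111): 7 ones → 1
Block 8 (1100011): 4 ones → 1
Block 9 (1111110): 6 ones → 1
Block 10 (0010101): 3 ones → 0

0010111110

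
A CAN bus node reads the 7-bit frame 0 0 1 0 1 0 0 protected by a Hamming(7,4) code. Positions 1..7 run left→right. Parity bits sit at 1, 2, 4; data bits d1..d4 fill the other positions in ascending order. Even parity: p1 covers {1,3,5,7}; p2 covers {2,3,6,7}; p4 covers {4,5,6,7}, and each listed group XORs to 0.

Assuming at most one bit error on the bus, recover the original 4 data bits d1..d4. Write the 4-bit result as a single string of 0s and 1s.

1110

s1 (pos 1,3,5,7): 0⊕1⊕1⊕0 = 0
s2 (pos 2,3,6,7): 0⊕1⊕0⊕0 = 1
s4 (pos 4,5,6,7): 0⊕1⊕0⊕0 = 1
Syndrome s4…s1 = 110 → error at position 6.
Flip position 6: 0010100 → 0010110
Read data bits from positions 3,5,6,7: 1110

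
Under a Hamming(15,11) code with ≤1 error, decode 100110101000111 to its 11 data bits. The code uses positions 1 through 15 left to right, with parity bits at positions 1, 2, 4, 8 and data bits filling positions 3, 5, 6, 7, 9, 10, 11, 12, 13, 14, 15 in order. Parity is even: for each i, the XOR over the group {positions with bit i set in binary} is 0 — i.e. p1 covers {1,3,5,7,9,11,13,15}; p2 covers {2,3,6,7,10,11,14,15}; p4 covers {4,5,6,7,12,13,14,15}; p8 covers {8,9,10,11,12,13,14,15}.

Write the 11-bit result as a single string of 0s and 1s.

s1 (pos 1,3,5,7,9,11,13,15): 1⊕0⊕1⊕1⊕1⊕0⊕1⊕1 = 0
s2 (pos 2,3,6,7,10,11,14,15): 0⊕0⊕0⊕1⊕0⊕0⊕1⊕1 = 1
s4 (pos 4,5,6,7,12,13,14,15): 1⊕1⊕0⊕1⊕0⊕1⊕1⊕1 = 0
s8 (pos 8,9,10,11,12,13,14,15): 0⊕1⊕0⊕0⊕0⊕1⊕1⊕1 = 0
Syndrome s8…s1 = 0010 → error at position 2.
Flip position 2: 100110101000111 → 110110101000111
Read data bits from positions 3,5,6,7,9,10,11,12,13,14,15: 01011000111

01011000111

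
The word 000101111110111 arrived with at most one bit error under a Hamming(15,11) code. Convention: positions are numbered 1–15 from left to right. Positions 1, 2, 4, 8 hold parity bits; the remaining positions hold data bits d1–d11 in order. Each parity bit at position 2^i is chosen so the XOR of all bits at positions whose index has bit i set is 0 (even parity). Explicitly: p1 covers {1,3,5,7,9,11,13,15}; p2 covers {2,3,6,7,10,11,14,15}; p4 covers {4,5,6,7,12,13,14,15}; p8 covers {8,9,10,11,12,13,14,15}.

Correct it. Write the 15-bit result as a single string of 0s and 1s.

000101110110111

s1 (pos 1,3,5,7,9,11,13,15): 0⊕0⊕0⊕1⊕1⊕1⊕1⊕1 = 1
s2 (pos 2,3,6,7,10,11,14,15): 0⊕0⊕1⊕1⊕1⊕1⊕1⊕1 = 0
s4 (pos 4,5,6,7,12,13,14,15): 1⊕0⊕1⊕1⊕0⊕1⊕1⊕1 = 0
s8 (pos 8,9,10,11,12,13,14,15): 1⊕1⊕1⊕1⊕0⊕1⊕1⊕1 = 1
Syndrome s8…s1 = 1001 → error at position 9.
Flip position 9: 000101111110111 → 000101110110111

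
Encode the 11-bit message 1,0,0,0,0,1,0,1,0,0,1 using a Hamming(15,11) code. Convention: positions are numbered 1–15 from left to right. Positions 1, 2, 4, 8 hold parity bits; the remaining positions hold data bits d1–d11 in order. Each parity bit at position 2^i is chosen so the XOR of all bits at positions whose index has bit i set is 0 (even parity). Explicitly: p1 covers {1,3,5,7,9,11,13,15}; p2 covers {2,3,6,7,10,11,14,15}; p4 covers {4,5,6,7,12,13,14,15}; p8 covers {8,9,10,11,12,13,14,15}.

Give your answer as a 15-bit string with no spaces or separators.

011000010101001

Place data at non-parity positions: p1 p2 1 p4 0 0 0 p8 0 1 0 1 0 0 1
p1 (pos 1,3,5,7,9,11,13,15): XOR of data positions = 1⊕0⊕0⊕0⊕0⊕0⊕1 = 0
p2 (pos 2,3,6,7,10,11,14,15): XOR of data positions = 1⊕0⊕0⊕1⊕0⊕0⊕1 = 1
p4 (pos 4,5,6,7,12,13,14,15): XOR of data positions = 0⊕0⊕0⊕1⊕0⊕0⊕1 = 0
p8 (pos 8,9,10,11,12,13,14,15): XOR of data positions = 0⊕1⊕0⊕1⊕0⊕0⊕1 = 1
Codeword: 011000010101001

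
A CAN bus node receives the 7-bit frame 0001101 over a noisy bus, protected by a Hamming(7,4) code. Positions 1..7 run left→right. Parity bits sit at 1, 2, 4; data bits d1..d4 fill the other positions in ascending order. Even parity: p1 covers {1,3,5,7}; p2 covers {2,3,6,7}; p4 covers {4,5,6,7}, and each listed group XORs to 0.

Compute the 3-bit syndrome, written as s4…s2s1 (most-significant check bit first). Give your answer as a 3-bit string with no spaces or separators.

110

s1 (pos 1,3,5,7): 0⊕0⊕1⊕1 = 0
s2 (pos 2,3,6,7): 0⊕0⊕0⊕1 = 1
s4 (pos 4,5,6,7): 1⊕1⊕0⊕1 = 1
Syndrome s4…s1 = 110 → error at position 6.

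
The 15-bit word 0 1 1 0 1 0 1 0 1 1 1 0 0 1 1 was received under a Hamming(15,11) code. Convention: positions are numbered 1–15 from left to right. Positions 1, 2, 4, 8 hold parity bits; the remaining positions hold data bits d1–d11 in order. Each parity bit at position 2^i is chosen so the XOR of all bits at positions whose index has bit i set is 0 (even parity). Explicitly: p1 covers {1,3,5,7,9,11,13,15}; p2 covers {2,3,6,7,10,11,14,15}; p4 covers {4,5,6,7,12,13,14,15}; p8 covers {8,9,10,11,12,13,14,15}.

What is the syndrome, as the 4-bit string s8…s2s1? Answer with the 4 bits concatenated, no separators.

1010

s1 (pos 1,3,5,7,9,11,13,15): 0⊕1⊕1⊕1⊕1⊕1⊕0⊕1 = 0
s2 (pos 2,3,6,7,10,11,14,15): 1⊕1⊕0⊕1⊕1⊕1⊕1⊕1 = 1
s4 (pos 4,5,6,7,12,13,14,15): 0⊕1⊕0⊕1⊕0⊕0⊕1⊕1 = 0
s8 (pos 8,9,10,11,12,13,14,15): 0⊕1⊕1⊕1⊕0⊕0⊕1⊕1 = 1
Syndrome s8…s1 = 1010 → error at position 10.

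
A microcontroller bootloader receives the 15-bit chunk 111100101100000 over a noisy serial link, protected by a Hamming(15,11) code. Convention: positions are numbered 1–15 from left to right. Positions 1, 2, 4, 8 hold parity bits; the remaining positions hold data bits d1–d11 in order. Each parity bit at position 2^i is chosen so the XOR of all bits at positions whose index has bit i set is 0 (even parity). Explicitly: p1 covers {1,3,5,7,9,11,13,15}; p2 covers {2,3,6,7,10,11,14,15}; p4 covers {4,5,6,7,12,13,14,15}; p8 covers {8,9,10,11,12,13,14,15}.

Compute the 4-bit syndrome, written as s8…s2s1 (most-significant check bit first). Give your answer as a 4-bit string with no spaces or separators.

0000

s1 (pos 1,3,5,7,9,11,13,15): 1⊕1⊕0⊕1⊕1⊕0⊕0⊕0 = 0
s2 (pos 2,3,6,7,10,11,14,15): 1⊕1⊕0⊕1⊕1⊕0⊕0⊕0 = 0
s4 (pos 4,5,6,7,12,13,14,15): 1⊕0⊕0⊕1⊕0⊕0⊕0⊕0 = 0
s8 (pos 8,9,10,11,12,13,14,15): 0⊕1⊕1⊕0⊕0⊕0⊕0⊕0 = 0
Syndrome s8…s1 = 0000 → no error.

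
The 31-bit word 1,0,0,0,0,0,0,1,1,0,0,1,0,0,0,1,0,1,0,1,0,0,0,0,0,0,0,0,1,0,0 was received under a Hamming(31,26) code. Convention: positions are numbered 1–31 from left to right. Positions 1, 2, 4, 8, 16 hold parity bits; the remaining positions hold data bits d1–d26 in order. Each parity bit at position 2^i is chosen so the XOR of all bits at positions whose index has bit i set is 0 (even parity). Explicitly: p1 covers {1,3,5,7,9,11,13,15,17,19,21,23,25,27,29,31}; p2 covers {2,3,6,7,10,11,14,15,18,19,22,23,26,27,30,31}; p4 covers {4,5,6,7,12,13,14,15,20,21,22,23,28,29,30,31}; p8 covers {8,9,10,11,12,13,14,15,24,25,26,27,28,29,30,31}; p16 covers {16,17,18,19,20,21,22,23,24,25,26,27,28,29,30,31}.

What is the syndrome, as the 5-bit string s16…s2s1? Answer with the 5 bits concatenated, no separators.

00111

s1 (pos 1,3,5,7,9,11,13,15,17,19,21,23,25,27,29,31): 1⊕0⊕0⊕0⊕1⊕0⊕0⊕0⊕0⊕0⊕0⊕0⊕0⊕0⊕1⊕0 = 1
s2 (pos 2,3,6,7,10,11,14,15,18,19,22,23,26,27,30,31): 0⊕0⊕0⊕0⊕0⊕0⊕0⊕0⊕1⊕0⊕0⊕0⊕0⊕0⊕0⊕0 = 1
s4 (pos 4,5,6,7,12,13,14,15,20,21,22,23,28,29,30,31): 0⊕0⊕0⊕0⊕1⊕0⊕0⊕0⊕1⊕0⊕0⊕0⊕0⊕1⊕0⊕0 = 1
s8 (pos 8,9,10,11,12,13,14,15,24,25,26,27,28,29,30,31): 1⊕1⊕0⊕0⊕1⊕0⊕0⊕0⊕0⊕0⊕0⊕0⊕0⊕1⊕0⊕0 = 0
s16 (pos 16,17,18,19,20,21,22,23,24,25,26,27,28,29,30,31): 1⊕0⊕1⊕0⊕1⊕0⊕0⊕0⊕0⊕0⊕0⊕0⊕0⊕1⊕0⊕0 = 0
Syndrome s16…s1 = 00111 → error at position 7.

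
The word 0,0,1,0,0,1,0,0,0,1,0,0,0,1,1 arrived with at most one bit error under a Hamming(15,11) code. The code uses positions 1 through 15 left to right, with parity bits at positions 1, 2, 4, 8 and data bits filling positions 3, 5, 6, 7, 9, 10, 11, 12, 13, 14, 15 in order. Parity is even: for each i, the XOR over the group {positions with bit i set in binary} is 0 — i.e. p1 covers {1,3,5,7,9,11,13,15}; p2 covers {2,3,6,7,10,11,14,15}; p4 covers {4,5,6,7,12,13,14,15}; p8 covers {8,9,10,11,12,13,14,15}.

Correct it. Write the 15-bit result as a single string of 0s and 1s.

s1 (pos 1,3,5,7,9,11,13,15): 0⊕1⊕0⊕0⊕0⊕0⊕0⊕1 = 0
s2 (pos 2,3,6,7,10,11,14,15): 0⊕1⊕1⊕0⊕1⊕0⊕1⊕1 = 1
s4 (pos 4,5,6,7,12,13,14,15): 0⊕0⊕1⊕0⊕0⊕0⊕1⊕1 = 1
s8 (pos 8,9,10,11,12,13,14,15): 0⊕0⊕1⊕0⊕0⊕0⊕1⊕1 = 1
Syndrome s8…s1 = 1110 → error at position 14.
Flip position 14: 001001000100011 → 001001000100001

001001000100001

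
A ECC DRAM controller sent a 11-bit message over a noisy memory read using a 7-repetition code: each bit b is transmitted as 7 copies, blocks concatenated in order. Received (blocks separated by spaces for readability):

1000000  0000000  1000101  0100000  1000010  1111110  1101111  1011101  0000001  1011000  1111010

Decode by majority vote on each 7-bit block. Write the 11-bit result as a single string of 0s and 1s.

Block 1 (1000000): 1 one → 0
Block 2 (0000000): 0 ones → 0
Block 3 (1000101): 3 ones → 0
Block 4 (0100000): 1 one → 0
Block 5 (1000010): 2 ones → 0
Block 6 (1111110): 6 ones → 1
Block 7 (1101111): 6 ones → 1
Block 8 (1011101): 5 ones → 1
Block 9 (0000001): 1 one → 0
Block 10 (1011000): 3 ones → 0
Block 11 (1111010): 5 ones → 1

00000111001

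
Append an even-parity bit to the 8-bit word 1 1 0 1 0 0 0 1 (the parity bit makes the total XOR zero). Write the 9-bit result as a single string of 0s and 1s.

110100010

XOR of the 8 data bits: 1⊕1⊕0⊕1⊕0⊕0⊕0⊕1 = 0
Parity bit = 0 (so all 9 bits XOR to 0).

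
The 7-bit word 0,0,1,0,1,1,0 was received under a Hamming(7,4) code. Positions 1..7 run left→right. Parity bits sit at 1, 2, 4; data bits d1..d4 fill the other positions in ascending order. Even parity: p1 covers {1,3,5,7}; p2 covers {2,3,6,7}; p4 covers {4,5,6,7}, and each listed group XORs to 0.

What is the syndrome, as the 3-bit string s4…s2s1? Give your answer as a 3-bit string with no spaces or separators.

000

s1 (pos 1,3,5,7): 0⊕1⊕1⊕0 = 0
s2 (pos 2,3,6,7): 0⊕1⊕1⊕0 = 0
s4 (pos 4,5,6,7): 0⊕1⊕1⊕0 = 0
Syndrome s4…s1 = 000 → no error.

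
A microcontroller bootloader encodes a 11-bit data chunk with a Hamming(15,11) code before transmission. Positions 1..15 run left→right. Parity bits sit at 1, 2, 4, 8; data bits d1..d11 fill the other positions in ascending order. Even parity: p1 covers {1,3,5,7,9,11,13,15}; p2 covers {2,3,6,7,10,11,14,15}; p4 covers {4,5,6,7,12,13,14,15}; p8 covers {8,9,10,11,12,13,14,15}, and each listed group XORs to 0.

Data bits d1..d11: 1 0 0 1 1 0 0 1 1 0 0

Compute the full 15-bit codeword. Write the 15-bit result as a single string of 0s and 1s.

001100111001100

Place data at non-parity positions: p1 p2 1 p4 0 0 1 p8 1 0 0 1 1 0 0
p1 (pos 1,3,5,7,9,11,13,15): XOR of data positions = 1⊕0⊕1⊕1⊕0⊕1⊕0 = 0
p2 (pos 2,3,6,7,10,11,14,15): XOR of data positions = 1⊕0⊕1⊕0⊕0⊕0⊕0 = 0
p4 (pos 4,5,6,7,12,13,14,15): XOR of data positions = 0⊕0⊕1⊕1⊕1⊕0⊕0 = 1
p8 (pos 8,9,10,11,12,13,14,15): XOR of data positions = 1⊕0⊕0⊕1⊕1⊕0⊕0 = 1
Codeword: 001100111001100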